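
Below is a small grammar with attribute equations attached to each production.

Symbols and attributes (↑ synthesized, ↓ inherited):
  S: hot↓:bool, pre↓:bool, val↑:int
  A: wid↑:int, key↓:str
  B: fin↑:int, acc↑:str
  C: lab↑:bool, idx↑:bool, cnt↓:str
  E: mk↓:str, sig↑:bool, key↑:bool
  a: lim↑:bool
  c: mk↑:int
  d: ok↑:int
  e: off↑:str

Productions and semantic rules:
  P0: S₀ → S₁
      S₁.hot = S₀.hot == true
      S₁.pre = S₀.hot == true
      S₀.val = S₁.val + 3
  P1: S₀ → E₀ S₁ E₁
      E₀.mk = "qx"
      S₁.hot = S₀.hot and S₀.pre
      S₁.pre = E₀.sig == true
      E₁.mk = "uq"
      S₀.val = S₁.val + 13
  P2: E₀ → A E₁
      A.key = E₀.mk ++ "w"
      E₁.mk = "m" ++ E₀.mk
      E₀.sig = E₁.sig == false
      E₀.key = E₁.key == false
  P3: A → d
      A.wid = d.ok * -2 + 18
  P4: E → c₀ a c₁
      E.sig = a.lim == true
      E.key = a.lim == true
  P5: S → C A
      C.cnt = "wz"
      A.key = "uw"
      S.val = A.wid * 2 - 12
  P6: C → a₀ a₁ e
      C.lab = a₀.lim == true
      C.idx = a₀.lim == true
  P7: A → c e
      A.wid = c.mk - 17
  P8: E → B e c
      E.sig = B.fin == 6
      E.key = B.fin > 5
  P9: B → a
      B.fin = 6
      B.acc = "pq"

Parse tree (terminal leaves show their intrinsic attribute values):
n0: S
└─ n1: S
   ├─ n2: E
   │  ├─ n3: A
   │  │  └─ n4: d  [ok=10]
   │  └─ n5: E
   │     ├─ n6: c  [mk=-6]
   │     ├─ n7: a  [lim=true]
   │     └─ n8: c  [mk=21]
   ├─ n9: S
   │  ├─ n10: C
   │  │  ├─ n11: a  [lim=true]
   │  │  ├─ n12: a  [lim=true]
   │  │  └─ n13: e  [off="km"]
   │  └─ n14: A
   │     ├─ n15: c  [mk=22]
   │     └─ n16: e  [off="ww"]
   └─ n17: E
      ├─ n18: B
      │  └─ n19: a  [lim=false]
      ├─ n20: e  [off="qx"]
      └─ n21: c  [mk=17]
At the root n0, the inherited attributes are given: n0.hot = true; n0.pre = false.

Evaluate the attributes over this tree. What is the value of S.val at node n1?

1. n0.hot = true  [given at root]
2. n0.pre = false  [given at root]
3. n1.hot = true  [S₀.hot == true]
4. n1.pre = true  [S₀.hot == true]
5. n2.mk = "qx"  ["qx"]
6. n3.key = "qxw"  [E₀.mk ++ "w"]
7. n4.ok = 10  [terminal]
8. n3.wid = -2  [d.ok * -2 + 18]
9. n5.mk = "mqx"  ["m" ++ E₀.mk]
10. n6.mk = -6  [terminal]
11. n7.lim = true  [terminal]
12. n8.mk = 21  [terminal]
13. n5.sig = true  [a.lim == true]
14. n5.key = true  [a.lim == true]
15. n2.sig = false  [E₁.sig == false]
16. n2.key = false  [E₁.key == false]
17. n9.hot = true  [S₀.hot and S₀.pre]
18. n9.pre = false  [E₀.sig == true]
19. n10.cnt = "wz"  ["wz"]
20. n11.lim = true  [terminal]
21. n12.lim = true  [terminal]
22. n13.off = "km"  [terminal]
23. n10.lab = true  [a₀.lim == true]
24. n10.idx = true  [a₀.lim == true]
25. n14.key = "uw"  ["uw"]
26. n15.mk = 22  [terminal]
27. n16.off = "ww"  [terminal]
28. n14.wid = 5  [c.mk - 17]
29. n9.val = -2  [A.wid * 2 - 12]
30. n17.mk = "uq"  ["uq"]
31. n19.lim = false  [terminal]
32. n18.fin = 6  [6]
33. n18.acc = "pq"  ["pq"]
34. n20.off = "qx"  [terminal]
35. n21.mk = 17  [terminal]
36. n17.sig = true  [B.fin == 6]
37. n17.key = true  [B.fin > 5]
38. n1.val = 11  [S₁.val + 13]
39. n0.val = 14  [S₁.val + 3]

11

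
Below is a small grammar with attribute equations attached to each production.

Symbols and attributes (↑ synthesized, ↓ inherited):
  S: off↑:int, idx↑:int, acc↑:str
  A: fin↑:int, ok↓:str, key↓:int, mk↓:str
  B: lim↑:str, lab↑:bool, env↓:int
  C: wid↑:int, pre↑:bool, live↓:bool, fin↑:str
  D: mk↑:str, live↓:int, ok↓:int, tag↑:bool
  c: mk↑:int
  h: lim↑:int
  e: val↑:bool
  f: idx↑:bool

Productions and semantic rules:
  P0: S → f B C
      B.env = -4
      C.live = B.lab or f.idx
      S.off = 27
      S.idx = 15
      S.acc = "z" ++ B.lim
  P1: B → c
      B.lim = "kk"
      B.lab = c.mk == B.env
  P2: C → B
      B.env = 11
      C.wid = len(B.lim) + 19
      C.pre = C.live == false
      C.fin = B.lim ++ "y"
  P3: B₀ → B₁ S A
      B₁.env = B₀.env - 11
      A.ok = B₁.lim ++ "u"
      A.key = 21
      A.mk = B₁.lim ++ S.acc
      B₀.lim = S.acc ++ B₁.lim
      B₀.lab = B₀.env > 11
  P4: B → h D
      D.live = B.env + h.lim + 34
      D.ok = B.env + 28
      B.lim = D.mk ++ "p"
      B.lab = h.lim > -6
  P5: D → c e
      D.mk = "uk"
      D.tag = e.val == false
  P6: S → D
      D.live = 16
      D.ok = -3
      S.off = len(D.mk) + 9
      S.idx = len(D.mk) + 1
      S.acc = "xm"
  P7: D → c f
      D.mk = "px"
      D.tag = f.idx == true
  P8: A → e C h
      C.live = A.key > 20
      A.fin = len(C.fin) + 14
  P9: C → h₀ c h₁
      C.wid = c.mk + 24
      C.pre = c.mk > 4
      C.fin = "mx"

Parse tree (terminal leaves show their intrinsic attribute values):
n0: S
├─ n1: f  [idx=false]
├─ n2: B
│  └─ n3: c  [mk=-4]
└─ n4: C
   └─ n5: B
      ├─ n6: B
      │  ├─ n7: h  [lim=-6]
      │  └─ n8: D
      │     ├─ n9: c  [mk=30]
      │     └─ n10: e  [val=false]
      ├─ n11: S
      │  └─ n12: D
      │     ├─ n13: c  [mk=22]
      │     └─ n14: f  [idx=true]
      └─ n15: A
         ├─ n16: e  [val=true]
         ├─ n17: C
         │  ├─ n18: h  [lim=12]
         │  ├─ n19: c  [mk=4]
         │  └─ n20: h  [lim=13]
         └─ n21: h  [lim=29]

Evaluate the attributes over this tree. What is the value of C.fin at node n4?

"xmukpy"

1. n1.idx = false  [terminal]
2. n2.env = -4  [-4]
3. n3.mk = -4  [terminal]
4. n2.lim = "kk"  ["kk"]
5. n2.lab = true  [c.mk == B.env]
6. n4.live = true  [B.lab or f.idx]
7. n5.env = 11  [11]
8. n6.env = 0  [B₀.env - 11]
9. n7.lim = -6  [terminal]
10. n8.live = 28  [B.env + h.lim + 34]
11. n8.ok = 28  [B.env + 28]
12. n9.mk = 30  [terminal]
13. n10.val = false  [terminal]
14. n8.mk = "uk"  ["uk"]
15. n8.tag = true  [e.val == false]
16. n6.lim = "ukp"  [D.mk ++ "p"]
17. n6.lab = false  [h.lim > -6]
18. n12.live = 16  [16]
19. n12.ok = -3  [-3]
20. n13.mk = 22  [terminal]
21. n14.idx = true  [terminal]
22. n12.mk = "px"  ["px"]
23. n12.tag = true  [f.idx == true]
24. n11.off = 11  [len(D.mk) + 9]
25. n11.idx = 3  [len(D.mk) + 1]
26. n11.acc = "xm"  ["xm"]
27. n15.ok = "ukpu"  [B₁.lim ++ "u"]
28. n15.key = 21  [21]
29. n15.mk = "ukpxm"  [B₁.lim ++ S.acc]
30. n16.val = true  [terminal]
31. n17.live = true  [A.key > 20]
32. n18.lim = 12  [terminal]
33. n19.mk = 4  [terminal]
34. n20.lim = 13  [terminal]
35. n17.wid = 28  [c.mk + 24]
36. n17.pre = false  [c.mk > 4]
37. n17.fin = "mx"  ["mx"]
38. n21.lim = 29  [terminal]
39. n15.fin = 16  [len(C.fin) + 14]
40. n5.lim = "xmukp"  [S.acc ++ B₁.lim]
41. n5.lab = false  [B₀.env > 11]
42. n4.wid = 24  [len(B.lim) + 19]
43. n4.pre = false  [C.live == false]
44. n4.fin = "xmukpy"  [B.lim ++ "y"]
45. n0.off = 27  [27]
46. n0.idx = 15  [15]
47. n0.acc = "zkk"  ["z" ++ B.lim]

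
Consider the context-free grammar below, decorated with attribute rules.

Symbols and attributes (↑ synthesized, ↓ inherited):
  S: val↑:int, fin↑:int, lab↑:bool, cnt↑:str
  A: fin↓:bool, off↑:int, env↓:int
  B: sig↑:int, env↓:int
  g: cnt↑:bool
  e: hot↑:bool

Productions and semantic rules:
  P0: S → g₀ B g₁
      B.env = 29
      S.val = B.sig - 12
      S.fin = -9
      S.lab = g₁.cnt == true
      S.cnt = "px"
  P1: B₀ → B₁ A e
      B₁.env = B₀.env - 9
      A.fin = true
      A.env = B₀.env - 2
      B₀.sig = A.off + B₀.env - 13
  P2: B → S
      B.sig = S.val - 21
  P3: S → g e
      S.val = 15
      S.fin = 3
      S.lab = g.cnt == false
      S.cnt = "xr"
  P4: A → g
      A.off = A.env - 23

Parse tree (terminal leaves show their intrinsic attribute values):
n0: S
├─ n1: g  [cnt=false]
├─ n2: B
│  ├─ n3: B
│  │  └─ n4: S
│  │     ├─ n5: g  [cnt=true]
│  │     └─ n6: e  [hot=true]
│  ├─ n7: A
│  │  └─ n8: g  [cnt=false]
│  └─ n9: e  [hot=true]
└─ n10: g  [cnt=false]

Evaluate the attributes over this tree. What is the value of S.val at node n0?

8

1. n1.cnt = false  [terminal]
2. n2.env = 29  [29]
3. n3.env = 20  [B₀.env - 9]
4. n5.cnt = true  [terminal]
5. n6.hot = true  [terminal]
6. n4.val = 15  [15]
7. n4.fin = 3  [3]
8. n4.lab = false  [g.cnt == false]
9. n4.cnt = "xr"  ["xr"]
10. n3.sig = -6  [S.val - 21]
11. n7.fin = true  [true]
12. n7.env = 27  [B₀.env - 2]
13. n8.cnt = false  [terminal]
14. n7.off = 4  [A.env - 23]
15. n9.hot = true  [terminal]
16. n2.sig = 20  [A.off + B₀.env - 13]
17. n10.cnt = false  [terminal]
18. n0.val = 8  [B.sig - 12]
19. n0.fin = -9  [-9]
20. n0.lab = false  [g₁.cnt == true]
21. n0.cnt = "px"  ["px"]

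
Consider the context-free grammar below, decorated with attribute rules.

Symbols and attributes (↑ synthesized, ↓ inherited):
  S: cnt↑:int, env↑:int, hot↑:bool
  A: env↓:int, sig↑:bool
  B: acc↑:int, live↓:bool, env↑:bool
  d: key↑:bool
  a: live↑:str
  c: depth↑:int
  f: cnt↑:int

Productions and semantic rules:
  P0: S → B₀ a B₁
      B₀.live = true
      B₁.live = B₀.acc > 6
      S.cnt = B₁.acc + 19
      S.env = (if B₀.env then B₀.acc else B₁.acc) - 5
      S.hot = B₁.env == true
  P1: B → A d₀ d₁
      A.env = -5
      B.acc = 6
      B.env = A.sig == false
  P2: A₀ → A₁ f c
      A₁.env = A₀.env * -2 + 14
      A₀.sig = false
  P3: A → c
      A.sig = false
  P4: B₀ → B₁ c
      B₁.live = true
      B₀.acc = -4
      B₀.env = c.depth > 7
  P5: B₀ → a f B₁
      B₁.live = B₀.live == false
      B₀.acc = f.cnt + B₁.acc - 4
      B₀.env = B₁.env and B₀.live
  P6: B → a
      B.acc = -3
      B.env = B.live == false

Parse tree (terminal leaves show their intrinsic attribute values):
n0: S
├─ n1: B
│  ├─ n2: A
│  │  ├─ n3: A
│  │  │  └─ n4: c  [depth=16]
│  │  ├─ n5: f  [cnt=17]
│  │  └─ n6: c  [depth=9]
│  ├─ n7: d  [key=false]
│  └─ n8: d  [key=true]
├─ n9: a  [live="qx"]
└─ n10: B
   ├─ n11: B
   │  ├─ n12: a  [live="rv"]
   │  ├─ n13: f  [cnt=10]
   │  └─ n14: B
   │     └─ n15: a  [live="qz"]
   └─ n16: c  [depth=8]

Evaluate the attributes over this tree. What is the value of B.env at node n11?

true

1. n1.live = true  [true]
2. n2.env = -5  [-5]
3. n3.env = 24  [A₀.env * -2 + 14]
4. n4.depth = 16  [terminal]
5. n3.sig = false  [false]
6. n5.cnt = 17  [terminal]
7. n6.depth = 9  [terminal]
8. n2.sig = false  [false]
9. n7.key = false  [terminal]
10. n8.key = true  [terminal]
11. n1.acc = 6  [6]
12. n1.env = true  [A.sig == false]
13. n9.live = "qx"  [terminal]
14. n10.live = false  [B₀.acc > 6]
15. n11.live = true  [true]
16. n12.live = "rv"  [terminal]
17. n13.cnt = 10  [terminal]
18. n14.live = false  [B₀.live == false]
19. n15.live = "qz"  [terminal]
20. n14.acc = -3  [-3]
21. n14.env = true  [B.live == false]
22. n11.acc = 3  [f.cnt + B₁.acc - 4]
23. n11.env = true  [B₁.env and B₀.live]
24. n16.depth = 8  [terminal]
25. n10.acc = -4  [-4]
26. n10.env = true  [c.depth > 7]
27. n0.cnt = 15  [B₁.acc + 19]
28. n0.env = 1  [(if B₀.env then B₀.acc else B₁.acc) - 5]
29. n0.hot = true  [B₁.env == true]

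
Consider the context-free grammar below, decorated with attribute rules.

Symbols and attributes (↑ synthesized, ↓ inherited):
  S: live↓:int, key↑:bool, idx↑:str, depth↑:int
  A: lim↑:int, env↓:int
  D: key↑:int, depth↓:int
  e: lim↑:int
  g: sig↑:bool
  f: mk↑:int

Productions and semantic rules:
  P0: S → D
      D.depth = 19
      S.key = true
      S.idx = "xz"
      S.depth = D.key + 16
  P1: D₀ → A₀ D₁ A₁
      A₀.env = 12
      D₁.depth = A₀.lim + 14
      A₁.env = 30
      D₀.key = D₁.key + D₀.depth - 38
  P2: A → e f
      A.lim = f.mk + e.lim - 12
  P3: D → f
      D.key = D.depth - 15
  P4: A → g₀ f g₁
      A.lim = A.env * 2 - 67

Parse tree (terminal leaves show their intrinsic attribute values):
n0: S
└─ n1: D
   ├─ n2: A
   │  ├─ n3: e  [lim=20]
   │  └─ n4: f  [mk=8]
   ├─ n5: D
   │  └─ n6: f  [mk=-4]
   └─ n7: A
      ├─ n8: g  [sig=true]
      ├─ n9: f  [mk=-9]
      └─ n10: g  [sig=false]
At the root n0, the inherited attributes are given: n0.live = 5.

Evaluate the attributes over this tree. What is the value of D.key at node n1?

1. n0.live = 5  [given at root]
2. n1.depth = 19  [19]
3. n2.env = 12  [12]
4. n3.lim = 20  [terminal]
5. n4.mk = 8  [terminal]
6. n2.lim = 16  [f.mk + e.lim - 12]
7. n5.depth = 30  [A₀.lim + 14]
8. n6.mk = -4  [terminal]
9. n5.key = 15  [D.depth - 15]
10. n7.env = 30  [30]
11. n8.sig = true  [terminal]
12. n9.mk = -9  [terminal]
13. n10.sig = false  [terminal]
14. n7.lim = -7  [A.env * 2 - 67]
15. n1.key = -4  [D₁.key + D₀.depth - 38]
16. n0.key = true  [true]
17. n0.idx = "xz"  ["xz"]
18. n0.depth = 12  [D.key + 16]

-4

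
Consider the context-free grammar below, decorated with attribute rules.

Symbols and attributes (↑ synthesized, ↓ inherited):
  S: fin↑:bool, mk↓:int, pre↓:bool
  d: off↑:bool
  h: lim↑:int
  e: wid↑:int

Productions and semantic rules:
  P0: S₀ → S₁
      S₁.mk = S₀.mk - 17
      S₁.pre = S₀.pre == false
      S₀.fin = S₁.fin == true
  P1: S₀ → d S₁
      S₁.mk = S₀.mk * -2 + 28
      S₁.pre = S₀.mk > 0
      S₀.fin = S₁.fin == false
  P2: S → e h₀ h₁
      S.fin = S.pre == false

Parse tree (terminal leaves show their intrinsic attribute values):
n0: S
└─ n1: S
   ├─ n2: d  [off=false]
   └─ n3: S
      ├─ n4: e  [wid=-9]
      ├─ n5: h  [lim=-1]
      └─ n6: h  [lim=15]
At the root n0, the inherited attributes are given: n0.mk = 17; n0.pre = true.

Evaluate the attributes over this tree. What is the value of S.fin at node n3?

true

1. n0.mk = 17  [given at root]
2. n0.pre = true  [given at root]
3. n1.mk = 0  [S₀.mk - 17]
4. n1.pre = false  [S₀.pre == false]
5. n2.off = false  [terminal]
6. n3.mk = 28  [S₀.mk * -2 + 28]
7. n3.pre = false  [S₀.mk > 0]
8. n4.wid = -9  [terminal]
9. n5.lim = -1  [terminal]
10. n6.lim = 15  [terminal]
11. n3.fin = true  [S.pre == false]
12. n1.fin = false  [S₁.fin == false]
13. n0.fin = false  [S₁.fin == true]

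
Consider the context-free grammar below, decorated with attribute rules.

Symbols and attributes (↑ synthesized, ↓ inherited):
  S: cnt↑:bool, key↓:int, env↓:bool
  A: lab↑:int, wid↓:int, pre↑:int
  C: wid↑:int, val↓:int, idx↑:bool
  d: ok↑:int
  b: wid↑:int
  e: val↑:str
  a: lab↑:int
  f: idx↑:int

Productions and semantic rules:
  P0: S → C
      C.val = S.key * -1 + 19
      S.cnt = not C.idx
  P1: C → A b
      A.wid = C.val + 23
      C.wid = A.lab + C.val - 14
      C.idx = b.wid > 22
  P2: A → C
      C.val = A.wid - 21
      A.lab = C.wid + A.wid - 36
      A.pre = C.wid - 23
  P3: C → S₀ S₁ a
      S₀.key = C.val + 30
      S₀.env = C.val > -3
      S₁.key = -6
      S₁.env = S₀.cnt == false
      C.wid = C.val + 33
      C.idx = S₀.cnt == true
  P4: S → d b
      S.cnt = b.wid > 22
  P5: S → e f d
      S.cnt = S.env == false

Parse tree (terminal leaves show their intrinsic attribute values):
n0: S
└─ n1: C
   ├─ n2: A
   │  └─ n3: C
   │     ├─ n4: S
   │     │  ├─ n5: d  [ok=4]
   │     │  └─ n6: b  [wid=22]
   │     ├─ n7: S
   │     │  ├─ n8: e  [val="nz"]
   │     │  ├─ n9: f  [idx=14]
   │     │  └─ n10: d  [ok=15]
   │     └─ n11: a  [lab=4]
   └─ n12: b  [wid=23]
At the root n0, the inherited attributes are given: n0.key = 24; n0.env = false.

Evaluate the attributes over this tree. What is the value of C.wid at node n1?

1. n0.key = 24  [given at root]
2. n0.env = false  [given at root]
3. n1.val = -5  [S.key * -1 + 19]
4. n2.wid = 18  [C.val + 23]
5. n3.val = -3  [A.wid - 21]
6. n4.key = 27  [C.val + 30]
7. n4.env = false  [C.val > -3]
8. n5.ok = 4  [terminal]
9. n6.wid = 22  [terminal]
10. n4.cnt = false  [b.wid > 22]
11. n7.key = -6  [-6]
12. n7.env = true  [S₀.cnt == false]
13. n8.val = "nz"  [terminal]
14. n9.idx = 14  [terminal]
15. n10.ok = 15  [terminal]
16. n7.cnt = false  [S.env == false]
17. n11.lab = 4  [terminal]
18. n3.wid = 30  [C.val + 33]
19. n3.idx = false  [S₀.cnt == true]
20. n2.lab = 12  [C.wid + A.wid - 36]
21. n2.pre = 7  [C.wid - 23]
22. n12.wid = 23  [terminal]
23. n1.wid = -7  [A.lab + C.val - 14]
24. n1.idx = true  [b.wid > 22]
25. n0.cnt = false  [not C.idx]

-7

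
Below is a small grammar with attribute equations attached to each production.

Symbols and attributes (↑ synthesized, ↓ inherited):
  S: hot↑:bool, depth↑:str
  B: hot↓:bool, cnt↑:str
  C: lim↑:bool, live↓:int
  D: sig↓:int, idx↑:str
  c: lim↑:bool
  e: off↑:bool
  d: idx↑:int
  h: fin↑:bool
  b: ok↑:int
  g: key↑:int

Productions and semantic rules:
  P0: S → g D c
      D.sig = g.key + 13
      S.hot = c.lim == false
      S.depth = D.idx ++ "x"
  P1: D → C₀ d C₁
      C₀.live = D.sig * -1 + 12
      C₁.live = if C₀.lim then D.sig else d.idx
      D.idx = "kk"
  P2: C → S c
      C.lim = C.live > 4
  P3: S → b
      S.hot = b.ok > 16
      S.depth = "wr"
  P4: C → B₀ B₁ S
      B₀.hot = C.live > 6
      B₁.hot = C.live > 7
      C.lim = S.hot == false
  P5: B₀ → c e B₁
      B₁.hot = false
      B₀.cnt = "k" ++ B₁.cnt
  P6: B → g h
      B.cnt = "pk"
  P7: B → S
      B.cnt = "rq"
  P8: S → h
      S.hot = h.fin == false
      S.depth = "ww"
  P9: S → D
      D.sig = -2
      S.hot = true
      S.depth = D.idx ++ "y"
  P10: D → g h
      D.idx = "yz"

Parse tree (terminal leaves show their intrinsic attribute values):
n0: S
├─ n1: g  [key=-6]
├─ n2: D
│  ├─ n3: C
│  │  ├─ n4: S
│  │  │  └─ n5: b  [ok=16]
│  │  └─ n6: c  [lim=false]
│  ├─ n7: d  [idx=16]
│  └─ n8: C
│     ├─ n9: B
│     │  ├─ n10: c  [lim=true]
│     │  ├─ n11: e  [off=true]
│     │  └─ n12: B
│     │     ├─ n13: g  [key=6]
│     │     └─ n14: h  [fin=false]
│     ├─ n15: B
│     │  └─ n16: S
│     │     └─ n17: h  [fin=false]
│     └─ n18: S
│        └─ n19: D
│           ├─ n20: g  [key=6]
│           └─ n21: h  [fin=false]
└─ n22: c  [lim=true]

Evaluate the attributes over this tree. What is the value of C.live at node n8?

1. n1.key = -6  [terminal]
2. n2.sig = 7  [g.key + 13]
3. n3.live = 5  [D.sig * -1 + 12]
4. n5.ok = 16  [terminal]
5. n4.hot = false  [b.ok > 16]
6. n4.depth = "wr"  ["wr"]
7. n6.lim = false  [terminal]
8. n3.lim = true  [C.live > 4]
9. n7.idx = 16  [terminal]
10. n8.live = 7  [if C₀.lim then D.sig else d.idx]
11. n9.hot = true  [C.live > 6]
12. n10.lim = true  [terminal]
13. n11.off = true  [terminal]
14. n12.hot = false  [false]
15. n13.key = 6  [terminal]
16. n14.fin = false  [terminal]
17. n12.cnt = "pk"  ["pk"]
18. n9.cnt = "kpk"  ["k" ++ B₁.cnt]
19. n15.hot = false  [C.live > 7]
20. n17.fin = false  [terminal]
21. n16.hot = true  [h.fin == false]
22. n16.depth = "ww"  ["ww"]
23. n15.cnt = "rq"  ["rq"]
24. n19.sig = -2  [-2]
25. n20.key = 6  [terminal]
26. n21.fin = false  [terminal]
27. n19.idx = "yz"  ["yz"]
28. n18.hot = true  [true]
29. n18.depth = "yzy"  [D.idx ++ "y"]
30. n8.lim = false  [S.hot == false]
31. n2.idx = "kk"  ["kk"]
32. n22.lim = true  [terminal]
33. n0.hot = false  [c.lim == false]
34. n0.depth = "kkx"  [D.idx ++ "x"]

7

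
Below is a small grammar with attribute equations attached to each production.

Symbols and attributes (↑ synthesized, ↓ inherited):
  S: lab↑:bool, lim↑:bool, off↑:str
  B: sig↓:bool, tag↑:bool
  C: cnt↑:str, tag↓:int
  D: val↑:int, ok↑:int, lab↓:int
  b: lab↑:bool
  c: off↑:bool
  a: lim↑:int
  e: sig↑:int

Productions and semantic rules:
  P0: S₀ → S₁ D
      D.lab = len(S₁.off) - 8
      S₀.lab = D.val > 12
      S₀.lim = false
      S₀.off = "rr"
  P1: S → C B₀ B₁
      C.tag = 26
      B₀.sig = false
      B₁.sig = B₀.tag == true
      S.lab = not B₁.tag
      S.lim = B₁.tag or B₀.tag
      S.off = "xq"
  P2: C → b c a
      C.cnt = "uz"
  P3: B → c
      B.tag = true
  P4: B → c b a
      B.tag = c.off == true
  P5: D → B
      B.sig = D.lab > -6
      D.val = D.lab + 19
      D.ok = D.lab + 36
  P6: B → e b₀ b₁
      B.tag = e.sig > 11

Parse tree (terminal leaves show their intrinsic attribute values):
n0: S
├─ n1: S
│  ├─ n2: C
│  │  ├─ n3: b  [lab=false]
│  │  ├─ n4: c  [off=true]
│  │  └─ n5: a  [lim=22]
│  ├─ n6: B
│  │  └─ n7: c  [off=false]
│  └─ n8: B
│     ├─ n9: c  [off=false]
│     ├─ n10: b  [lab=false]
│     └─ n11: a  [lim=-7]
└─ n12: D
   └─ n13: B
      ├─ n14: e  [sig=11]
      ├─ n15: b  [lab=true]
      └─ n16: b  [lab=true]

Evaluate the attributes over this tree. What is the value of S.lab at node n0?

true

1. n2.tag = 26  [26]
2. n3.lab = false  [terminal]
3. n4.off = true  [terminal]
4. n5.lim = 22  [terminal]
5. n2.cnt = "uz"  ["uz"]
6. n6.sig = false  [false]
7. n7.off = false  [terminal]
8. n6.tag = true  [true]
9. n8.sig = true  [B₀.tag == true]
10. n9.off = false  [terminal]
11. n10.lab = false  [terminal]
12. n11.lim = -7  [terminal]
13. n8.tag = false  [c.off == true]
14. n1.lab = true  [not B₁.tag]
15. n1.lim = true  [B₁.tag or B₀.tag]
16. n1.off = "xq"  ["xq"]
17. n12.lab = -6  [len(S₁.off) - 8]
18. n13.sig = false  [D.lab > -6]
19. n14.sig = 11  [terminal]
20. n15.lab = true  [terminal]
21. n16.lab = true  [terminal]
22. n13.tag = false  [e.sig > 11]
23. n12.val = 13  [D.lab + 19]
24. n12.ok = 30  [D.lab + 36]
25. n0.lab = true  [D.val > 12]
26. n0.lim = false  [false]
27. n0.off = "rr"  ["rr"]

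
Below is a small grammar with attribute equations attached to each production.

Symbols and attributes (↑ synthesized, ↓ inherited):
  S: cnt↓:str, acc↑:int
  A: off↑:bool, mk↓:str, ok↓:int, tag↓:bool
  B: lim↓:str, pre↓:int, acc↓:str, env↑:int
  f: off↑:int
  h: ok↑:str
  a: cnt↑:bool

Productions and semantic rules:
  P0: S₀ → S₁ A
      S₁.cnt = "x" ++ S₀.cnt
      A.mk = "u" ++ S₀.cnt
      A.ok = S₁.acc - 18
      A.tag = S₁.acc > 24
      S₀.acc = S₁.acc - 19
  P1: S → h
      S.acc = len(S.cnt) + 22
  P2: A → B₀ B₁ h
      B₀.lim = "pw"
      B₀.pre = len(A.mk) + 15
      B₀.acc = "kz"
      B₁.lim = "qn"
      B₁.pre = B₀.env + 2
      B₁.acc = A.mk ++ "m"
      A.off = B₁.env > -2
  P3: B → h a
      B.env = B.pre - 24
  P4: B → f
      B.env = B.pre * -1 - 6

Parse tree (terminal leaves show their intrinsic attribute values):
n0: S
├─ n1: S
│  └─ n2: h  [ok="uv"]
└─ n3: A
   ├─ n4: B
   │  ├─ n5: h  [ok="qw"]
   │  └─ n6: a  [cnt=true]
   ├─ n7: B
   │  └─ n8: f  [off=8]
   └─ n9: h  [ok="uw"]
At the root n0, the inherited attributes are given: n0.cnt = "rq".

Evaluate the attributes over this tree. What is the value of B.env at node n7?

-2

1. n0.cnt = "rq"  [given at root]
2. n1.cnt = "xrq"  ["x" ++ S₀.cnt]
3. n2.ok = "uv"  [terminal]
4. n1.acc = 25  [len(S.cnt) + 22]
5. n3.mk = "urq"  ["u" ++ S₀.cnt]
6. n3.ok = 7  [S₁.acc - 18]
7. n3.tag = true  [S₁.acc > 24]
8. n4.lim = "pw"  ["pw"]
9. n4.pre = 18  [len(A.mk) + 15]
10. n4.acc = "kz"  ["kz"]
11. n5.ok = "qw"  [terminal]
12. n6.cnt = true  [terminal]
13. n4.env = -6  [B.pre - 24]
14. n7.lim = "qn"  ["qn"]
15. n7.pre = -4  [B₀.env + 2]
16. n7.acc = "urqm"  [A.mk ++ "m"]
17. n8.off = 8  [terminal]
18. n7.env = -2  [B.pre * -1 - 6]
19. n9.ok = "uw"  [terminal]
20. n3.off = false  [B₁.env > -2]
21. n0.acc = 6  [S₁.acc - 19]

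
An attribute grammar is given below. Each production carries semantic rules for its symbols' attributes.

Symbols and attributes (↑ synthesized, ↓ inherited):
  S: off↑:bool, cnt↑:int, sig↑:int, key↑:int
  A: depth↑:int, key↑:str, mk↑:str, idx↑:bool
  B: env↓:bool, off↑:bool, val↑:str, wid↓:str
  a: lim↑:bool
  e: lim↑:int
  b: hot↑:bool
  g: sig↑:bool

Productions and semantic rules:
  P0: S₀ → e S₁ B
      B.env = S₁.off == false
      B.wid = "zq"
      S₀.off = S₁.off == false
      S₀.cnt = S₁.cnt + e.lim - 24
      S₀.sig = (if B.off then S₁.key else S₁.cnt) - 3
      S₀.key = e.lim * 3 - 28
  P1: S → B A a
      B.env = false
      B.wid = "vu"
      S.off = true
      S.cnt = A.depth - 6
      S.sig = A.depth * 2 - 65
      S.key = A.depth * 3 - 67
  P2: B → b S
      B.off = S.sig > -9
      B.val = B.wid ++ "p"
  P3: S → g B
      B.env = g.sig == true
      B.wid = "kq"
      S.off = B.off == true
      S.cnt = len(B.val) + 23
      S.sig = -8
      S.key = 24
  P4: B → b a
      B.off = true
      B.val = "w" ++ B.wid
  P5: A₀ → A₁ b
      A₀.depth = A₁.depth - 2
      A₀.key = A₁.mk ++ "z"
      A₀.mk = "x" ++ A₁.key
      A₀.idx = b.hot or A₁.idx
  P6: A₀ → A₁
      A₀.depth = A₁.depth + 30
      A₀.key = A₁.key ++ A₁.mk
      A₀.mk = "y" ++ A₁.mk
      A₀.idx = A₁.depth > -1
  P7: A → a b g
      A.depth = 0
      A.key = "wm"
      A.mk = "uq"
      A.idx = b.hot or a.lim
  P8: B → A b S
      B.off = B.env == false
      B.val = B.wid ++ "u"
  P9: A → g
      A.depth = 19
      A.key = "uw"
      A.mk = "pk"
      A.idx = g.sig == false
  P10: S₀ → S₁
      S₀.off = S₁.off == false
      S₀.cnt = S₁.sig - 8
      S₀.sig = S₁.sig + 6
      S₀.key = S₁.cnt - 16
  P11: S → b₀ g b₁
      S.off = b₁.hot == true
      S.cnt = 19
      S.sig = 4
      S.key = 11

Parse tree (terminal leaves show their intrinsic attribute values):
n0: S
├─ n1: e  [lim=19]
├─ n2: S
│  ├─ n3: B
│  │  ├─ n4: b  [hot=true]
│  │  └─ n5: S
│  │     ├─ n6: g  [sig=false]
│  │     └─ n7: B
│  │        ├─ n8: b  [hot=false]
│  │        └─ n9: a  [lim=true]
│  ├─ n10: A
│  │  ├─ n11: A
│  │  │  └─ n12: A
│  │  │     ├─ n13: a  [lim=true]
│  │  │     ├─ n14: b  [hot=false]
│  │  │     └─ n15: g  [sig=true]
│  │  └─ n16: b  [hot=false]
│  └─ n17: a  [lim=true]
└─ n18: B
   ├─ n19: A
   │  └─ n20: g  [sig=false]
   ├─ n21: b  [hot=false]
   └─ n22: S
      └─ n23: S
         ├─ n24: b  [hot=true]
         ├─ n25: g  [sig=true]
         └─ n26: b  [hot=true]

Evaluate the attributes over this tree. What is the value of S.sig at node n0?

14

1. n1.lim = 19  [terminal]
2. n3.env = false  [false]
3. n3.wid = "vu"  ["vu"]
4. n4.hot = true  [terminal]
5. n6.sig = false  [terminal]
6. n7.env = false  [g.sig == true]
7. n7.wid = "kq"  ["kq"]
8. n8.hot = false  [terminal]
9. n9.lim = true  [terminal]
10. n7.off = true  [true]
11. n7.val = "wkq"  ["w" ++ B.wid]
12. n5.off = true  [B.off == true]
13. n5.cnt = 26  [len(B.val) + 23]
14. n5.sig = -8  [-8]
15. n5.key = 24  [24]
16. n3.off = true  [S.sig > -9]
17. n3.val = "vup"  [B.wid ++ "p"]
18. n13.lim = true  [terminal]
19. n14.hot = false  [terminal]
20. n15.sig = true  [terminal]
21. n12.depth = 0  [0]
22. n12.key = "wm"  ["wm"]
23. n12.mk = "uq"  ["uq"]
24. n12.idx = true  [b.hot or a.lim]
25. n11.depth = 30  [A₁.depth + 30]
26. n11.key = "wmuq"  [A₁.key ++ A₁.mk]
27. n11.mk = "yuq"  ["y" ++ A₁.mk]
28. n11.idx = true  [A₁.depth > -1]
29. n16.hot = false  [terminal]
30. n10.depth = 28  [A₁.depth - 2]
31. n10.key = "yuqz"  [A₁.mk ++ "z"]
32. n10.mk = "xwmuq"  ["x" ++ A₁.key]
33. n10.idx = true  [b.hot or A₁.idx]
34. n17.lim = true  [terminal]
35. n2.off = true  [true]
36. n2.cnt = 22  [A.depth - 6]
37. n2.sig = -9  [A.depth * 2 - 65]
38. n2.key = 17  [A.depth * 3 - 67]
39. n18.env = false  [S₁.off == false]
40. n18.wid = "zq"  ["zq"]
41. n20.sig = false  [terminal]
42. n19.depth = 19  [19]
43. n19.key = "uw"  ["uw"]
44. n19.mk = "pk"  ["pk"]
45. n19.idx = true  [g.sig == false]
46. n21.hot = false  [terminal]
47. n24.hot = true  [terminal]
48. n25.sig = true  [terminal]
49. n26.hot = true  [terminal]
50. n23.off = true  [b₁.hot == true]
51. n23.cnt = 19  [19]
52. n23.sig = 4  [4]
53. n23.key = 11  [11]
54. n22.off = false  [S₁.off == false]
55. n22.cnt = -4  [S₁.sig - 8]
56. n22.sig = 10  [S₁.sig + 6]
57. n22.key = 3  [S₁.cnt - 16]
58. n18.off = true  [B.env == false]
59. n18.val = "zqu"  [B.wid ++ "u"]
60. n0.off = false  [S₁.off == false]
61. n0.cnt = 17  [S₁.cnt + e.lim - 24]
62. n0.sig = 14  [(if B.off then S₁.key else S₁.cnt) - 3]
63. n0.key = 29  [e.lim * 3 - 28]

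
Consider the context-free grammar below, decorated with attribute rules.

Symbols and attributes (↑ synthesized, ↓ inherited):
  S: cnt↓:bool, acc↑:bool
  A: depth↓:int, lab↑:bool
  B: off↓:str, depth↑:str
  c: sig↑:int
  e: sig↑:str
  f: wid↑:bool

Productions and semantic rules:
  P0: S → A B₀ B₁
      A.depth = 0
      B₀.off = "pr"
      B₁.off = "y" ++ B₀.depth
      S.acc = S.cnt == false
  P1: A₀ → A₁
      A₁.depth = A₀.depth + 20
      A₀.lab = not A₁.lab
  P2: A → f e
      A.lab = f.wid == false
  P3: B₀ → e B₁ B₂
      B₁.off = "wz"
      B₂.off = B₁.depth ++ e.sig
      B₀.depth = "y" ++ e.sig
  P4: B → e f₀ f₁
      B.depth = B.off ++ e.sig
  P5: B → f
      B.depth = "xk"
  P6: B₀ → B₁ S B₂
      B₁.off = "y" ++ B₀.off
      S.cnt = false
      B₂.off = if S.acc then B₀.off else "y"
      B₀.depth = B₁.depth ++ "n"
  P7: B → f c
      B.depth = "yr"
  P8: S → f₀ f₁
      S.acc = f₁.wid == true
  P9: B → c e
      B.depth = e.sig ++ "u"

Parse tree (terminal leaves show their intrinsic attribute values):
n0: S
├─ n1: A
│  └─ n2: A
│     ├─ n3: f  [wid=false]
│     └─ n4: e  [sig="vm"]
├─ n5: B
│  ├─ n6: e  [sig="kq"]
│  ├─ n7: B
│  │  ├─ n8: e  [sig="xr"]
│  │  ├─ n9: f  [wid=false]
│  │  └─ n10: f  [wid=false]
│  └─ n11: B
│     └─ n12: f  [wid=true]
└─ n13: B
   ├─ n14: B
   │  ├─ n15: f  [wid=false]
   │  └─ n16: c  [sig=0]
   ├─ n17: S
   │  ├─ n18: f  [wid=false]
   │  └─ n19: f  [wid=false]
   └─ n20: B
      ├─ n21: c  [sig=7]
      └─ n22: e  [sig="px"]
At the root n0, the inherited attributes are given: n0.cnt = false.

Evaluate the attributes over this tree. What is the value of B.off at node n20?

"y"

1. n0.cnt = false  [given at root]
2. n1.depth = 0  [0]
3. n2.depth = 20  [A₀.depth + 20]
4. n3.wid = false  [terminal]
5. n4.sig = "vm"  [terminal]
6. n2.lab = true  [f.wid == false]
7. n1.lab = false  [not A₁.lab]
8. n5.off = "pr"  ["pr"]
9. n6.sig = "kq"  [terminal]
10. n7.off = "wz"  ["wz"]
11. n8.sig = "xr"  [terminal]
12. n9.wid = false  [terminal]
13. n10.wid = false  [terminal]
14. n7.depth = "wzxr"  [B.off ++ e.sig]
15. n11.off = "wzxrkq"  [B₁.depth ++ e.sig]
16. n12.wid = true  [terminal]
17. n11.depth = "xk"  ["xk"]
18. n5.depth = "ykq"  ["y" ++ e.sig]
19. n13.off = "yykq"  ["y" ++ B₀.depth]
20. n14.off = "yyykq"  ["y" ++ B₀.off]
21. n15.wid = false  [terminal]
22. n16.sig = 0  [terminal]
23. n14.depth = "yr"  ["yr"]
24. n17.cnt = false  [false]
25. n18.wid = false  [terminal]
26. n19.wid = false  [terminal]
27. n17.acc = false  [f₁.wid == true]
28. n20.off = "y"  [if S.acc then B₀.off else "y"]
29. n21.sig = 7  [terminal]
30. n22.sig = "px"  [terminal]
31. n20.depth = "pxu"  [e.sig ++ "u"]
32. n13.depth = "yrn"  [B₁.depth ++ "n"]
33. n0.acc = true  [S.cnt == false]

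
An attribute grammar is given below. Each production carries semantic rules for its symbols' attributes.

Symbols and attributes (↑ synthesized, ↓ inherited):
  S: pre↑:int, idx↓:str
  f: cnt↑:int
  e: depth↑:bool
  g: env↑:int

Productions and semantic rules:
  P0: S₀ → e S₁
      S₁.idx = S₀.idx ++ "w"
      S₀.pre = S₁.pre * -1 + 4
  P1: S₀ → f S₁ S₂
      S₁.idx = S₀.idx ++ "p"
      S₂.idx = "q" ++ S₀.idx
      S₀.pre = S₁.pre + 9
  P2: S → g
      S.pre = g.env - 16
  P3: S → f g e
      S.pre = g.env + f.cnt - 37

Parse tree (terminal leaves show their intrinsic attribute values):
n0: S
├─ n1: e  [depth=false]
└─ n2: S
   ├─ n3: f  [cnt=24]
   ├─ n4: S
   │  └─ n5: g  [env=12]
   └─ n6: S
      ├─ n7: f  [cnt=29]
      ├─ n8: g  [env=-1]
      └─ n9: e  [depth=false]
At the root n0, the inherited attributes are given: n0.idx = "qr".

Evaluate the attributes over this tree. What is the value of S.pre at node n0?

1. n0.idx = "qr"  [given at root]
2. n1.depth = false  [terminal]
3. n2.idx = "qrw"  [S₀.idx ++ "w"]
4. n3.cnt = 24  [terminal]
5. n4.idx = "qrwp"  [S₀.idx ++ "p"]
6. n5.env = 12  [terminal]
7. n4.pre = -4  [g.env - 16]
8. n6.idx = "qqrw"  ["q" ++ S₀.idx]
9. n7.cnt = 29  [terminal]
10. n8.env = -1  [terminal]
11. n9.depth = false  [terminal]
12. n6.pre = -9  [g.env + f.cnt - 37]
13. n2.pre = 5  [S₁.pre + 9]
14. n0.pre = -1  [S₁.pre * -1 + 4]

-1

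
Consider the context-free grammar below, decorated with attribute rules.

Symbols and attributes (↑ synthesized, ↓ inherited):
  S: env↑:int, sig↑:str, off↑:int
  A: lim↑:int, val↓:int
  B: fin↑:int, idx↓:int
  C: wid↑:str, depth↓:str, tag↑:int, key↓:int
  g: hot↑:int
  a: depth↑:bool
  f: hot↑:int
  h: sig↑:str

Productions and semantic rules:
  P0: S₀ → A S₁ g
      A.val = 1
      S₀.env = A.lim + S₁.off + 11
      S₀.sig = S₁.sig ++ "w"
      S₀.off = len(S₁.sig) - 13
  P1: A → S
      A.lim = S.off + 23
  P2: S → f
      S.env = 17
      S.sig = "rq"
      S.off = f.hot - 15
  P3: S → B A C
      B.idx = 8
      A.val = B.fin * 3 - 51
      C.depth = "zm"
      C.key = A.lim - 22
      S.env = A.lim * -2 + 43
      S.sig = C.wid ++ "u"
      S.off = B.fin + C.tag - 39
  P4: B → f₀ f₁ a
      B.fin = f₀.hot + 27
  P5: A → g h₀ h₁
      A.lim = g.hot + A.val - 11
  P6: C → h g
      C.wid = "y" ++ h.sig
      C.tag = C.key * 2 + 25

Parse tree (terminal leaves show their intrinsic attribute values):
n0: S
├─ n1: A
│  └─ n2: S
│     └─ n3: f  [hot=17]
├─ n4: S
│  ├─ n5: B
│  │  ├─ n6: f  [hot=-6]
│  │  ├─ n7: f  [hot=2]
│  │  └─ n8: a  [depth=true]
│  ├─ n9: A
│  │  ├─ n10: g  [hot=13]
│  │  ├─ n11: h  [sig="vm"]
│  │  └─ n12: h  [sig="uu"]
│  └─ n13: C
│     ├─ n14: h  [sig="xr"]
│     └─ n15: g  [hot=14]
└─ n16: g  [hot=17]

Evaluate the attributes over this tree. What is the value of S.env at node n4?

1. n1.val = 1  [1]
2. n3.hot = 17  [terminal]
3. n2.env = 17  [17]
4. n2.sig = "rq"  ["rq"]
5. n2.off = 2  [f.hot - 15]
6. n1.lim = 25  [S.off + 23]
7. n5.idx = 8  [8]
8. n6.hot = -6  [terminal]
9. n7.hot = 2  [terminal]
10. n8.depth = true  [terminal]
11. n5.fin = 21  [f₀.hot + 27]
12. n9.val = 12  [B.fin * 3 - 51]
13. n10.hot = 13  [terminal]
14. n11.sig = "vm"  [terminal]
15. n12.sig = "uu"  [terminal]
16. n9.lim = 14  [g.hot + A.val - 11]
17. n13.depth = "zm"  ["zm"]
18. n13.key = -8  [A.lim - 22]
19. n14.sig = "xr"  [terminal]
20. n15.hot = 14  [terminal]
21. n13.wid = "yxr"  ["y" ++ h.sig]
22. n13.tag = 9  [C.key * 2 + 25]
23. n4.env = 15  [A.lim * -2 + 43]
24. n4.sig = "yxru"  [C.wid ++ "u"]
25. n4.off = -9  [B.fin + C.tag - 39]
26. n16.hot = 17  [terminal]
27. n0.env = 27  [A.lim + S₁.off + 11]
28. n0.sig = "yxruw"  [S₁.sig ++ "w"]
29. n0.off = -9  [len(S₁.sig) - 13]

15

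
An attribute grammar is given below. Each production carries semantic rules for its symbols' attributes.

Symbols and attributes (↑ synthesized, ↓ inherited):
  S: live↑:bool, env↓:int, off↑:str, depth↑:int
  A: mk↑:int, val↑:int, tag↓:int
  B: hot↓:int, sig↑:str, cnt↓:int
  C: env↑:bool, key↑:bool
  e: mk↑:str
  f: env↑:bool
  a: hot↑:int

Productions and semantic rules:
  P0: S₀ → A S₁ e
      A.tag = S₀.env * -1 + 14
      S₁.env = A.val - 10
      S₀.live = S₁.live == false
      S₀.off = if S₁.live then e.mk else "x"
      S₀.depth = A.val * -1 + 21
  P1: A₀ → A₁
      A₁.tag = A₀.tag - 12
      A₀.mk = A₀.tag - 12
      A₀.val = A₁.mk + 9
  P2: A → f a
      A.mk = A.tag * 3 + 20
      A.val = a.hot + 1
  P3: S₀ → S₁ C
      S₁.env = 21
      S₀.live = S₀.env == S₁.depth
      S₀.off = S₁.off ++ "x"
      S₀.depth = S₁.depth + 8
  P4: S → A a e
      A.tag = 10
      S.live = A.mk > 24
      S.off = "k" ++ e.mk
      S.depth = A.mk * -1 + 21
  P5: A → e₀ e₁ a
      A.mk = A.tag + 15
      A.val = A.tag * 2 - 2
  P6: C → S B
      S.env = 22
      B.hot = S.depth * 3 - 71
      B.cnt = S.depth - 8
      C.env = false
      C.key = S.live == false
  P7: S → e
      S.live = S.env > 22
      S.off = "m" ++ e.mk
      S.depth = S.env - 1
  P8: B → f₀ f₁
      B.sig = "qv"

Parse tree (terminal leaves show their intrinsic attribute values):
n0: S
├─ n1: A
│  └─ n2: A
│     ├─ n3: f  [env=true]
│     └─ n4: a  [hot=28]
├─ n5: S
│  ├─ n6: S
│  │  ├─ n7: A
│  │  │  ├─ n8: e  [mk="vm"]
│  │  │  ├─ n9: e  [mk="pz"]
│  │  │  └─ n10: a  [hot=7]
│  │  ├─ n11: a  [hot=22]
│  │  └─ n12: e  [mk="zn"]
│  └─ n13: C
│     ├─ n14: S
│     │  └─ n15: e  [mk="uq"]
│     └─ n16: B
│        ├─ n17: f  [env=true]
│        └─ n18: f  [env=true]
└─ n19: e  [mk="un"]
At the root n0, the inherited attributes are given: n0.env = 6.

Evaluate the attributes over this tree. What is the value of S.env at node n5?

1. n0.env = 6  [given at root]
2. n1.tag = 8  [S₀.env * -1 + 14]
3. n2.tag = -4  [A₀.tag - 12]
4. n3.env = true  [terminal]
5. n4.hot = 28  [terminal]
6. n2.mk = 8  [A.tag * 3 + 20]
7. n2.val = 29  [a.hot + 1]
8. n1.mk = -4  [A₀.tag - 12]
9. n1.val = 17  [A₁.mk + 9]
10. n5.env = 7  [A.val - 10]
11. n6.env = 21  [21]
12. n7.tag = 10  [10]
13. n8.mk = "vm"  [terminal]
14. n9.mk = "pz"  [terminal]
15. n10.hot = 7  [terminal]
16. n7.mk = 25  [A.tag + 15]
17. n7.val = 18  [A.tag * 2 - 2]
18. n11.hot = 22  [terminal]
19. n12.mk = "zn"  [terminal]
20. n6.live = true  [A.mk > 24]
21. n6.off = "kzn"  ["k" ++ e.mk]
22. n6.depth = -4  [A.mk * -1 + 21]
23. n14.env = 22  [22]
24. n15.mk = "uq"  [terminal]
25. n14.live = false  [S.env > 22]
26. n14.off = "muq"  ["m" ++ e.mk]
27. n14.depth = 21  [S.env - 1]
28. n16.hot = -8  [S.depth * 3 - 71]
29. n16.cnt = 13  [S.depth - 8]
30. n17.env = true  [terminal]
31. n18.env = true  [terminal]
32. n16.sig = "qv"  ["qv"]
33. n13.env = false  [false]
34. n13.key = true  [S.live == false]
35. n5.live = false  [S₀.env == S₁.depth]
36. n5.off = "kznx"  [S₁.off ++ "x"]
37. n5.depth = 4  [S₁.depth + 8]
38. n19.mk = "un"  [terminal]
39. n0.live = true  [S₁.live == false]
40. n0.off = "x"  [if S₁.live then e.mk else "x"]
41. n0.depth = 4  [A.val * -1 + 21]

7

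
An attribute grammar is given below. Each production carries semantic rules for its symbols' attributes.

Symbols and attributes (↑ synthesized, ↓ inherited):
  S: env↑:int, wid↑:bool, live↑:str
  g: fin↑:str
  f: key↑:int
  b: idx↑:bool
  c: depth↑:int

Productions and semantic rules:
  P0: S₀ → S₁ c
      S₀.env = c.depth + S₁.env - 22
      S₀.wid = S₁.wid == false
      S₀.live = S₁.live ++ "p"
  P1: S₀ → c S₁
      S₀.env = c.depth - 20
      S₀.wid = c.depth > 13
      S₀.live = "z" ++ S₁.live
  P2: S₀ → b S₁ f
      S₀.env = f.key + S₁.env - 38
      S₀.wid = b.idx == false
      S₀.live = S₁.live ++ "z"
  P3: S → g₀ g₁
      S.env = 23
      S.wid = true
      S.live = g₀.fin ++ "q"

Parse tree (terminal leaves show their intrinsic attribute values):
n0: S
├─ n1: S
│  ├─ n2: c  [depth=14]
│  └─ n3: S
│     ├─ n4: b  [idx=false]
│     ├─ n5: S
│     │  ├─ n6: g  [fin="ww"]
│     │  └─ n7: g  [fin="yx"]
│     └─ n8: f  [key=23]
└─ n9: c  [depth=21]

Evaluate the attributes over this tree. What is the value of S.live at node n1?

1. n2.depth = 14  [terminal]
2. n4.idx = false  [terminal]
3. n6.fin = "ww"  [terminal]
4. n7.fin = "yx"  [terminal]
5. n5.env = 23  [23]
6. n5.wid = true  [true]
7. n5.live = "wwq"  [g₀.fin ++ "q"]
8. n8.key = 23  [terminal]
9. n3.env = 8  [f.key + S₁.env - 38]
10. n3.wid = true  [b.idx == false]
11. n3.live = "wwqz"  [S₁.live ++ "z"]
12. n1.env = -6  [c.depth - 20]
13. n1.wid = true  [c.depth > 13]
14. n1.live = "zwwqz"  ["z" ++ S₁.live]
15. n9.depth = 21  [terminal]
16. n0.env = -7  [c.depth + S₁.env - 22]
17. n0.wid = false  [S₁.wid == false]
18. n0.live = "zwwqzp"  [S₁.live ++ "p"]

"zwwqz"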